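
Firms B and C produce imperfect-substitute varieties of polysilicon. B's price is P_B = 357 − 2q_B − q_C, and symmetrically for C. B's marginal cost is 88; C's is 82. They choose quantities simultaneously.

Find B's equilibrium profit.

Firm B's profit: π = q_B(357 − 2q_B − q_C) − 88q_B.
∂π/∂q_B = 269 − 4q_B − q_C = 0 ⇒ q_B = 67.25 − 0.25q_C.
Similarly q_C = 68.75 − 0.25q_B.
Solving the two reaction functions simultaneously: (1 − (−0.25)(−0.25))q_B = 67.25 − 0.25·68.75, so 0.9375q_B = 50.0625 and q_B = 53.4.
Then q_C = 68.75 − 0.25·53.4 = 55.4.
P_B = 357 − 2·53.4 − 55.4 = 194.8.
Profit = (194.8 − 88)·53.4 = 5703.12.

5703.12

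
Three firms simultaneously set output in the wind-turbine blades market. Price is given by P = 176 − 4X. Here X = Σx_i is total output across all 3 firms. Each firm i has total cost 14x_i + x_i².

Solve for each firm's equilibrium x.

A representative firm's profit is π_i = x_i(176 − 4X) − 14x_i − x_i², with X = x_i + Σ_{j≠i} x_j.
First-order condition: 162 − 10x_i − 4Σ_{j≠i} x_j = 0.
In a symmetric equilibrium every firm chooses the same x, so Σ_{j≠i} x_j = 2x. The condition becomes 162 − 18x = 0, giving x = 162/18 = 9.

9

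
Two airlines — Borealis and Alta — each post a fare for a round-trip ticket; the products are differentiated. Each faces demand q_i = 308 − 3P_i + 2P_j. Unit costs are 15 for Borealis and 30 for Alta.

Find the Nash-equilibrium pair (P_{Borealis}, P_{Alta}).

Borealis's profit: π = (P_{Borealis} − 15)(308 − 3P_{Borealis} + 2P_{Alta}).
∂π/∂P_{Borealis} = 353 − 6P_{Borealis} + 2P_{Alta} = 0 ⇒ P_{Borealis} = 353/6 + (1/3)P_{Alta}.
Similarly P_{Alta} = 199/3 + (1/3)P_{Borealis}.
Plugging P_{Alta} into Borealis's best response: P_{Borealis} = 353/6 + (1/3)(199/3 + (1/3)P_{Borealis}) ⇒ (8/9)P_{Borealis} = 1457/18, so P_{Borealis} = 91.0625.
Then P_{Alta} = 199/3 + (1/3)·91.0625 = 96.6875.

91.0625, 96.6875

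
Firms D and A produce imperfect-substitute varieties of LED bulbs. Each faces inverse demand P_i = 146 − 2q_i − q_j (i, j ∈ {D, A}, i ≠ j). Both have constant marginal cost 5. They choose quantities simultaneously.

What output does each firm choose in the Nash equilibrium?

Firm D's profit: π = q_D(146 − 2q_D − q_A) − 5q_D.
∂π/∂q_D = 141 − 4q_D − q_A = 0 ⇒ q_D = 35.25 − 0.25q_A.
The game is symmetric, so in equilibrium q_A = q_D: the reaction function gives 1.25q_D = 35.25, hence q_D = 28.2.

28.2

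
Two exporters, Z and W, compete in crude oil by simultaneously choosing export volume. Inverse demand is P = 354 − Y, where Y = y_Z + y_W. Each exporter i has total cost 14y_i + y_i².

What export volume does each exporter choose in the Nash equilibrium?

Exporter Z's profit: π = y_Z(354 − (y_Z + y_W)) − 14y_Z − y_Z².
∂π/∂y_Z = 340 − 4y_Z − y_W = 0, so y_Z = 85 − 0.25y_W.
By symmetry y_W = y_Z; substituting into the reaction function, 1.25y_Z = 85 and y_Z = 68.

68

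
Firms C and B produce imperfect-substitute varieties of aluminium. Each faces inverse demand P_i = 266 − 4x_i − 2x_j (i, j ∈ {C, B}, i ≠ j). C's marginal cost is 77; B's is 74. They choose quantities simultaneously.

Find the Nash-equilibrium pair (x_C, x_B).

18.8, 19.3

Firm C's profit: π = x_C(266 − 4x_C − 2x_B) − 77x_C.
∂π/∂x_C = 189 − 8x_C − 2x_B = 0 ⇒ x_C = 23.625 − 0.25x_B.
Similarly x_B = 24 − 0.25x_C.
Plugging x_B into C's best response: x_C = 23.625 − 0.25(24 − 0.25x_C) ⇒ 0.9375x_C = 17.625, so x_C = 18.8.
Then x_B = 24 − 0.25·18.8 = 19.3.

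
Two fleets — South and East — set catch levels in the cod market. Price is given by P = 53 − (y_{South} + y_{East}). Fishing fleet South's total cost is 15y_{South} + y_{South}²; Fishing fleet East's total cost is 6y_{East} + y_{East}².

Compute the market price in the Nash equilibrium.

Fishing fleet South's profit: π = y_{South}(53 − (y_{South} + y_{East})) − 15y_{South} − y_{South}².
∂π/∂y_{South} = 38 − 4y_{South} − y_{East} = 0, so y_{South} = 9.5 − 0.25y_{East}.
By the same steps for East: y_{East} = 11.75 − 0.25y_{South}.
Solving the two reaction functions simultaneously: (1 − (−0.25)(−0.25))y_{South} = 9.5 − 0.25·11.75, so 0.9375y_{South} = 6.5625 and y_{South} = 7.
Then y_{East} = 11.75 − 0.25·7 = 10.
Equilibrium price: P = 53 − 17 = 36.

36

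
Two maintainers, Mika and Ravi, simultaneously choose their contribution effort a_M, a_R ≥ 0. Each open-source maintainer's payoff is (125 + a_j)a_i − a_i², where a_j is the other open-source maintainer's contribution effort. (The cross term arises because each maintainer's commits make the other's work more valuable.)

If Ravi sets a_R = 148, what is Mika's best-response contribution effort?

Mika's payoff is (125 + a_R)a_M − a_M².
∂π/∂a_M = 125 + a_R − 2a_M = 0, so a_M = 62.5 + 0.5a_R.
At a_R = 148: a_M = 62.5 + 0.5·148 = 136.5.

136.5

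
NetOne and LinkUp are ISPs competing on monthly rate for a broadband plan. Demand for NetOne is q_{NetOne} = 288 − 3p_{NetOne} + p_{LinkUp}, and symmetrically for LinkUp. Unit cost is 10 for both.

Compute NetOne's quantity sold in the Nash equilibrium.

160.8

NetOne's profit: π = (p_{NetOne} − 10)(288 − 3p_{NetOne} + p_{LinkUp}).
∂π/∂p_{NetOne} = 318 − 6p_{NetOne} + p_{LinkUp} = 0 ⇒ p_{NetOne} = 53 + (1/6)p_{LinkUp}.
The game is symmetric, so in equilibrium p_{LinkUp} = p_{NetOne}: the reaction function gives (5/6)p_{NetOne} = 53, hence p_{NetOne} = 63.6.
q_{NetOne} = 288 − 3·63.6 + 63.6 = 160.8.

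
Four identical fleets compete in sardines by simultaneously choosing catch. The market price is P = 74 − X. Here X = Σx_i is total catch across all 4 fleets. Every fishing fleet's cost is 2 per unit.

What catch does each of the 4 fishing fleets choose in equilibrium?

14.4

A representative fishing fleet's profit is π_i = x_i(74 − X) − 2x_i, with X = x_i + Σ_{j≠i} x_j.
First-order condition: 72 − 2x_i − Σ_{j≠i} x_j = 0.
With identical fishing fleets, set every x_j = x: then 72 − 2x − 3x = 0, i.e. x = 72/5 = 14.4.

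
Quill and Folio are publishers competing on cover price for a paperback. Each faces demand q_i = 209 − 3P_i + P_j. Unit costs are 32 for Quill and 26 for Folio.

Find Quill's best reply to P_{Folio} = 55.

Quill's profit: π = (P_{Quill} − 32)(209 − 3P_{Quill} + P_{Folio}).
∂π/∂P_{Quill} = 305 − 6P_{Quill} + P_{Folio} = 0 ⇒ P_{Quill} = 305/6 + (1/6)P_{Folio}.
At P_{Folio} = 55: P_{Quill} = 305/6 + (1/6)·55 = 60.

60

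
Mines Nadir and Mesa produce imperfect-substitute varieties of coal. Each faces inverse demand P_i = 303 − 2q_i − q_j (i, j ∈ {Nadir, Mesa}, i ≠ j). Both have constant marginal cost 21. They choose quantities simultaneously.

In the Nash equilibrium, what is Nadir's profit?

Mine Nadir's profit: π = q_{Nadir}(303 − 2q_{Nadir} − q_{Mesa}) − 21q_{Nadir}.
∂π/∂q_{Nadir} = 282 − 4q_{Nadir} − q_{Mesa} = 0 ⇒ q_{Nadir} = 70.5 − 0.25q_{Mesa}.
Setting q_{Nadir} = q_{Mesa} in the reaction function: q_{Nadir} = 70.5 − 0.25q_{Nadir}, so q_{Nadir} = 70.5 / 1.25 = 56.4.
P_{Nadir} = 303 − 2·56.4 − 56.4 = 133.8.
Profit = (133.8 − 21)·56.4 = 6361.92.

6361.92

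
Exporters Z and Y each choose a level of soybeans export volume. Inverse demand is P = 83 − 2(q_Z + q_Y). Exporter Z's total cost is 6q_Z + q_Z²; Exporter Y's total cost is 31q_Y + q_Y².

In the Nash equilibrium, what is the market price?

50.75

Exporter Z's profit: π = q_Z(83 − 2(q_Z + q_Y)) − 6q_Z − q_Z².
∂π/∂q_Z = 77 − 6q_Z − 2q_Y = 0, so q_Z = 77/6 − (1/3)q_Y.
By the same steps for Y: q_Y = 26/3 − (1/3)q_Z.
Substituting the second reaction function into the first: q_Z = 77/6 − (1/3)(26/3 − (1/3)q_Z), which gives (8/9)q_Z = 179/18 ⇒ q_Z = 11.1875.
Then q_Y = 26/3 − (1/3)·11.1875 = 4.9375.
Equilibrium price: P = 83 − 2·16.125 = 50.75.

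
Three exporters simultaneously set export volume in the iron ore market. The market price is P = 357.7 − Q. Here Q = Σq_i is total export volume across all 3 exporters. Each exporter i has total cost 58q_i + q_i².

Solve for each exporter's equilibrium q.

A representative exporter's profit is π_i = q_i(357.7 − Q) − 58q_i − q_i², with Q = q_i + Σ_{j≠i} q_j.
First-order condition: 299.7 − 4q_i − Σ_{j≠i} q_j = 0.
With identical exporters, set every q_j = q: then 299.7 − 4q − 2q = 0, i.e. q = 299.7/6 = 49.95.

49.95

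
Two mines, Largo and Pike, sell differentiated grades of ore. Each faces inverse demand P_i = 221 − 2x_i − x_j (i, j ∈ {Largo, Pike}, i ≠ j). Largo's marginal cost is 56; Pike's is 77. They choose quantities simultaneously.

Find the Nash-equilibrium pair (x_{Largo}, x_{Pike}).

Mine Largo's profit: π = x_{Largo}(221 − 2x_{Largo} − x_{Pike}) − 56x_{Largo}.
∂π/∂x_{Largo} = 165 − 4x_{Largo} − x_{Pike} = 0 ⇒ x_{Largo} = 41.25 − 0.25x_{Pike}.
Similarly x_{Pike} = 36 − 0.25x_{Largo}.
Solving the two reaction functions simultaneously: (1 − (−0.25)(−0.25))x_{Largo} = 41.25 − 0.25·36, so 0.9375x_{Largo} = 32.25 and x_{Largo} = 34.4.
Then x_{Pike} = 36 − 0.25·34.4 = 27.4.

34.4, 27.4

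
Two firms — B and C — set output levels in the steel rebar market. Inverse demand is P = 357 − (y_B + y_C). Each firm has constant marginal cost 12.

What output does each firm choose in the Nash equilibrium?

115

Firm B's profit: π = y_B(357 − (y_B + y_C)) − 12y_B.
∂π/∂y_B = 345 − 2y_B − y_C = 0, so y_B = 172.5 − 0.5y_C.
By symmetry y_C = y_B; substituting into the reaction function, 1.5y_B = 172.5 and y_B = 115.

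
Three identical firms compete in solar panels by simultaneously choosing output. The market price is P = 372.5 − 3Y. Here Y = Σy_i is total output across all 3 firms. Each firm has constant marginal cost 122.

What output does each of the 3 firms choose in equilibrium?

A representative firm's profit is π_i = y_i(372.5 − 3Y) − 122y_i, with Y = y_i + Σ_{j≠i} y_j.
First-order condition: 250.5 − 6y_i − 3Σ_{j≠i} y_j = 0.
Imposing symmetry (y_j = y for all j) turns Σ_{j≠i} y_j into 2y, so 250.5 = 12y and y = 20.875.

20.875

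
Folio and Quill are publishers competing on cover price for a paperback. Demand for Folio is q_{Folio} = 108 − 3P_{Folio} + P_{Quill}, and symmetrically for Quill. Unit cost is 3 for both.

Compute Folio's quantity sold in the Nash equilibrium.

Folio's profit: π = (P_{Folio} − 3)(108 − 3P_{Folio} + P_{Quill}).
∂π/∂P_{Folio} = 117 − 6P_{Folio} + P_{Quill} = 0 ⇒ P_{Folio} = 19.5 + (1/6)P_{Quill}.
Setting P_{Folio} = P_{Quill} in the reaction function: P_{Folio} = 19.5 + (1/6)P_{Folio}, so P_{Folio} = 19.5 / (5/6) = 23.4.
q_{Folio} = 108 − 3·23.4 + 23.4 = 61.2.

61.2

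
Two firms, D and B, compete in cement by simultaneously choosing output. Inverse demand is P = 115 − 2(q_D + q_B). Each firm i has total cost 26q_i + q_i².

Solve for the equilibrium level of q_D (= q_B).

11.125

Firm D's profit: π = q_D(115 − 2(q_D + q_B)) − 26q_D − q_D².
∂π/∂q_D = 89 − 6q_D − 2q_B = 0, so q_D = 89/6 − (1/3)q_B.
The game is symmetric, so in equilibrium q_B = q_D: the reaction function gives (4/3)q_D = 89/6, hence q_D = 11.125.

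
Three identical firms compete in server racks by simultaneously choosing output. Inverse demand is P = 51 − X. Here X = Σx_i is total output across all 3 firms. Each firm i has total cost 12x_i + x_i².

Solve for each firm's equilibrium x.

A representative firm's profit is π_i = x_i(51 − X) − 12x_i − x_i², with X = x_i + Σ_{j≠i} x_j.
First-order condition: 39 − 4x_i − Σ_{j≠i} x_j = 0.
In a symmetric equilibrium every firm chooses the same x, so Σ_{j≠i} x_j = 2x. The condition becomes 39 − 6x = 0, giving x = 39/6 = 6.5.

6.5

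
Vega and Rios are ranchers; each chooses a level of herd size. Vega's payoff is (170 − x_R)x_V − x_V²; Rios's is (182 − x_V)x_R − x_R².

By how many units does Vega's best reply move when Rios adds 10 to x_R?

Expanding Vega's payoff: 170x_V − x_Rx_V − x_V².
∂π/∂x_V = 170 − x_R − 2x_V = 0, so x_V = 85 − 0.5x_R.
The reaction-function slope is −0.5, so a 10-unit rise in x_R moves x_V by −0.5 × 10 = −5. Vega's best response falls — the actions are strategic substitutes.

-5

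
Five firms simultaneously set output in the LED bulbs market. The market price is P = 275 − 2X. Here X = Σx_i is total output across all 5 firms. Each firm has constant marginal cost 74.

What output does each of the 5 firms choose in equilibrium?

A representative firm's profit is π_i = x_i(275 − 2X) − 74x_i, with X = x_i + Σ_{j≠i} x_j.
First-order condition: 201 − 4x_i − 2Σ_{j≠i} x_j = 0.
In a symmetric equilibrium every firm chooses the same x, so Σ_{j≠i} x_j = 4x. The condition becomes 201 − 12x = 0, giving x = 201/12 = 16.75.

16.75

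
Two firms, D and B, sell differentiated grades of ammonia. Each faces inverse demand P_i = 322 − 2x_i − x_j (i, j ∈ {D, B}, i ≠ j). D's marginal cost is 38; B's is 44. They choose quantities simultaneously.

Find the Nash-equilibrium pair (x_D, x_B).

57.2, 55.2

Firm D's profit: π = x_D(322 − 2x_D − x_B) − 38x_D.
∂π/∂x_D = 284 − 4x_D − x_B = 0 ⇒ x_D = 71 − 0.25x_B.
Similarly x_B = 69.5 − 0.25x_D.
Solving the two reaction functions simultaneously: (1 − (−0.25)(−0.25))x_D = 71 − 0.25·69.5, so 0.9375x_D = 53.625 and x_D = 57.2.
Then x_B = 69.5 − 0.25·57.2 = 55.2.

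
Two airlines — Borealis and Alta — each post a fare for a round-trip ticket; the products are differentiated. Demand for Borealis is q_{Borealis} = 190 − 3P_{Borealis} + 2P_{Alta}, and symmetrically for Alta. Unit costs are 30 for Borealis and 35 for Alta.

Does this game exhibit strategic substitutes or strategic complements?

Borealis's profit: π = (P_{Borealis} − 30)(190 − 3P_{Borealis} + 2P_{Alta}).
∂π/∂P_{Borealis} = 280 − 6P_{Borealis} + 2P_{Alta} = 0 ⇒ P_{Borealis} = 140/3 + (1/3)P_{Alta}.
The best-response slope dP_{Borealis}/dP_{Alta} = 1/3 > 0: the reaction function is upward-sloping, so the choices are strategic complements.

strategic complements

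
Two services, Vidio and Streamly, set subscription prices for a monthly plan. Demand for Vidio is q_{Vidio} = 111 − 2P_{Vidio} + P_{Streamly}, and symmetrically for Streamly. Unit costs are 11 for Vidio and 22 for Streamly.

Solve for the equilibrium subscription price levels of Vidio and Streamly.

45.8, 50.2

Vidio's profit: π = (P_{Vidio} − 11)(111 − 2P_{Vidio} + P_{Streamly}).
∂π/∂P_{Vidio} = 133 − 4P_{Vidio} + P_{Streamly} = 0 ⇒ P_{Vidio} = 33.25 + 0.25P_{Streamly}.
Similarly P_{Streamly} = 38.75 + 0.25P_{Vidio}.
Solving the two reaction functions simultaneously: (1 − (0.25)(0.25))P_{Vidio} = 33.25 + 0.25·38.75, so 0.9375P_{Vidio} = 42.9375 and P_{Vidio} = 45.8.
Then P_{Streamly} = 38.75 + 0.25·45.8 = 50.2.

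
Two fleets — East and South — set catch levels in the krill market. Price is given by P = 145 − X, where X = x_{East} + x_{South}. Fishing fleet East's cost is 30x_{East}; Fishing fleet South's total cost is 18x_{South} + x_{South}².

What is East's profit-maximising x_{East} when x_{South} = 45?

35

Fishing fleet East's profit: π = x_{East}(145 − (x_{East} + x_{South})) − 30x_{East}.
∂π/∂x_{East} = 115 − 2x_{East} − x_{South} = 0, so x_{East} = 57.5 − 0.5x_{South}.
At x_{South} = 45: x_{East} = 57.5 − 0.5·45 = 35.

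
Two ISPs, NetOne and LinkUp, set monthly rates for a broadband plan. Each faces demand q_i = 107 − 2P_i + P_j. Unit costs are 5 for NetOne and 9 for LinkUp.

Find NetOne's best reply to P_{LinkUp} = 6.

30.75

NetOne's profit: π = (P_{NetOne} − 5)(107 − 2P_{NetOne} + P_{LinkUp}).
∂π/∂P_{NetOne} = 117 − 4P_{NetOne} + P_{LinkUp} = 0 ⇒ P_{NetOne} = 29.25 + 0.25P_{LinkUp}.
At P_{LinkUp} = 6: P_{NetOne} = 29.25 + 0.25·6 = 30.75.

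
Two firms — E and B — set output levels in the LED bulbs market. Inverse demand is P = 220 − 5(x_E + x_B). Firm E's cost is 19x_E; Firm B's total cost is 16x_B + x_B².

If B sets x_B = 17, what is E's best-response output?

11.6

Firm E's profit: π = x_E(220 − 5(x_E + x_B)) − 19x_E.
∂π/∂x_E = 201 − 10x_E − 5x_B = 0, so x_E = 20.1 − 0.5x_B.
At x_B = 17: x_E = 20.1 − 0.5·17 = 11.6.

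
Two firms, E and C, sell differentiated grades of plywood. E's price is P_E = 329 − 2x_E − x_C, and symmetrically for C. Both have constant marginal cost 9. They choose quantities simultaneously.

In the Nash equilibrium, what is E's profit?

Firm E's profit: π = x_E(329 − 2x_E − x_C) − 9x_E.
∂π/∂x_E = 320 − 4x_E − x_C = 0 ⇒ x_E = 80 − 0.25x_C.
By symmetry x_C = x_E; substituting into the reaction function, 1.25x_E = 80 and x_E = 64.
P_E = 329 − 2·64 − 64 = 137.
Profit = (137 − 9)·64 = 8192.

8192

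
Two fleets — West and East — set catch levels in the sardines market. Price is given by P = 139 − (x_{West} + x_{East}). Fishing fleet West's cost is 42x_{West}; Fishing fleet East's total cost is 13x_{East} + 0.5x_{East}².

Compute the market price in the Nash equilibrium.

Fishing fleet West's profit: π = x_{West}(139 − (x_{West} + x_{East})) − 42x_{West}.
∂π/∂x_{West} = 97 − 2x_{West} − x_{East} = 0, so x_{West} = 48.5 − 0.5x_{East}.
For East: ∂π/∂x_{East} = 126 − 3x_{East} − x_{West} = 0 ⇒ x_{East} = 42 − (1/3)x_{West}.
Solving the two reaction functions simultaneously: (1 − (−0.5)(−1/3))x_{West} = 48.5 − 0.5·42, so (5/6)x_{West} = 27.5 and x_{West} = 33.
Then x_{East} = 42 − (1/3)·33 = 31.
Equilibrium price: P = 139 − 64 = 75.

75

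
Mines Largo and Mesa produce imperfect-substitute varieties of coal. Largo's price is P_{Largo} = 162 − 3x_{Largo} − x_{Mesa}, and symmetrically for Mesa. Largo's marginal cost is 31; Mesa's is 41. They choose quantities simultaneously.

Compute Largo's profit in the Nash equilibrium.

1083

Mine Largo's profit: π = x_{Largo}(162 − 3x_{Largo} − x_{Mesa}) − 31x_{Largo}.
∂π/∂x_{Largo} = 131 − 6x_{Largo} − x_{Mesa} = 0 ⇒ x_{Largo} = 131/6 − (1/6)x_{Mesa}.
Similarly x_{Mesa} = 121/6 − (1/6)x_{Largo}.
Plugging x_{Mesa} into Largo's best response: x_{Largo} = 131/6 − (1/6)(121/6 − (1/6)x_{Largo}) ⇒ (35/36)x_{Largo} = 665/36, so x_{Largo} = 19.
Then x_{Mesa} = 121/6 − (1/6)·19 = 17.
P_{Largo} = 162 − 3·19 − 17 = 88.
Profit = (88 − 31)·19 = 1083.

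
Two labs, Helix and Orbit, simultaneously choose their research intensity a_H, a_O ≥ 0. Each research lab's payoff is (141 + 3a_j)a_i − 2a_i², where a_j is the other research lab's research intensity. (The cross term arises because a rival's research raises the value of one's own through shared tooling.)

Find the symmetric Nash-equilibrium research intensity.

Helix's payoff is (141 + 3a_O)a_H − 2a_H².
∂π/∂a_H = 141 + 3a_O − 4a_H = 0, so a_H = 35.25 + 0.75a_O.
Setting a_H = a_O in the reaction function: a_H = 35.25 + 0.75a_H, so a_H = 35.25 / 0.25 = 141.

141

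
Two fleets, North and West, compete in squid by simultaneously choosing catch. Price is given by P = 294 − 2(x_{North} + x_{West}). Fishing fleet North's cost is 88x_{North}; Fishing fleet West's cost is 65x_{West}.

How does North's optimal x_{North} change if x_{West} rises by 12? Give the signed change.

-6

Fishing fleet North's profit: π = x_{North}(294 − 2(x_{North} + x_{West})) − 88x_{North}.
∂π/∂x_{North} = 206 − 4x_{North} − 2x_{West} = 0, so x_{North} = 51.5 − 0.5x_{West}.
The reaction-function slope is −0.5, so a 12-unit rise in x_{West} moves x_{North} by −0.5 × 12 = −6. North's best response falls — the actions are strategic substitutes.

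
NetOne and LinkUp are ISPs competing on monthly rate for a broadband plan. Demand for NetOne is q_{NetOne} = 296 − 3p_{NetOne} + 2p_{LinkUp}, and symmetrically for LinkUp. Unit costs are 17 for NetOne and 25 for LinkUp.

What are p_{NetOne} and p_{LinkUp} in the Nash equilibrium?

NetOne's profit: π = (p_{NetOne} − 17)(296 − 3p_{NetOne} + 2p_{LinkUp}).
∂π/∂p_{NetOne} = 347 − 6p_{NetOne} + 2p_{LinkUp} = 0 ⇒ p_{NetOne} = 347/6 + (1/3)p_{LinkUp}.
Similarly p_{LinkUp} = 371/6 + (1/3)p_{NetOne}.
Plugging p_{LinkUp} into NetOne's best response: p_{NetOne} = 347/6 + (1/3)(371/6 + (1/3)p_{NetOne}) ⇒ (8/9)p_{NetOne} = 706/9, so p_{NetOne} = 88.25.
Then p_{LinkUp} = 371/6 + (1/3)·88.25 = 91.25.

88.25, 91.25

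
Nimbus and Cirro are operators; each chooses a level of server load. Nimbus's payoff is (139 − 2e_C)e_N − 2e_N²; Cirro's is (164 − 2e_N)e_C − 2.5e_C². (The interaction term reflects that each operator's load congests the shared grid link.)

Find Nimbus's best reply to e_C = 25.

22.25

Expanding Nimbus's payoff: 139e_N − 2e_Ce_N − 2e_N².
∂π/∂e_N = 139 − 2e_C − 4e_N = 0, so e_N = 34.75 − 0.5e_C.
At e_C = 25: e_N = 34.75 − 0.5·25 = 22.25.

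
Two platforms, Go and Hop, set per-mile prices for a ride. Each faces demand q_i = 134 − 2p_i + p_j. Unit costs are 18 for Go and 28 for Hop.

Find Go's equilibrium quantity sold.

80

Go's profit: π = (p_{Go} − 18)(134 − 2p_{Go} + p_{Hop}).
∂π/∂p_{Go} = 170 − 4p_{Go} + p_{Hop} = 0 ⇒ p_{Go} = 42.5 + 0.25p_{Hop}.
Similarly p_{Hop} = 47.5 + 0.25p_{Go}.
Plugging p_{Hop} into Go's best response: p_{Go} = 42.5 + 0.25(47.5 + 0.25p_{Go}) ⇒ 0.9375p_{Go} = 54.375, so p_{Go} = 58.
Then p_{Hop} = 47.5 + 0.25·58 = 62.
q_{Go} = 134 − 2·58 + 62 = 80.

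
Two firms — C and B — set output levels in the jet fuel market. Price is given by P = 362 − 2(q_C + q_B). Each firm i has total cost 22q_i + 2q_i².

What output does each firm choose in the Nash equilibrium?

34

Firm C's profit: π = q_C(362 − 2(q_C + q_B)) − 22q_C − 2q_C².
∂π/∂q_C = 340 − 8q_C − 2q_B = 0, so q_C = 42.5 − 0.25q_B.
Setting q_C = q_B in the reaction function: q_C = 42.5 − 0.25q_C, so q_C = 42.5 / 1.25 = 34.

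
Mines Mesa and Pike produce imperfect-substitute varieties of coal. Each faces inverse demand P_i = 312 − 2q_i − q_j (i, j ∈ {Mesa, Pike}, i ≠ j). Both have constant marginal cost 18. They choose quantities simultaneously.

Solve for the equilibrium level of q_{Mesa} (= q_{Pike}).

Mine Mesa's profit: π = q_{Mesa}(312 − 2q_{Mesa} − q_{Pike}) − 18q_{Mesa}.
∂π/∂q_{Mesa} = 294 − 4q_{Mesa} − q_{Pike} = 0 ⇒ q_{Mesa} = 73.5 − 0.25q_{Pike}.
Setting q_{Mesa} = q_{Pike} in the reaction function: q_{Mesa} = 73.5 − 0.25q_{Mesa}, so q_{Mesa} = 73.5 / 1.25 = 58.8.

58.8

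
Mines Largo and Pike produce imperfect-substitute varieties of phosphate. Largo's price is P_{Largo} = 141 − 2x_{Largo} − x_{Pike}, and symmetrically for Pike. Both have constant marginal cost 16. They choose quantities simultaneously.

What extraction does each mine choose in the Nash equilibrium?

Mine Largo's profit: π = x_{Largo}(141 − 2x_{Largo} − x_{Pike}) − 16x_{Largo}.
∂π/∂x_{Largo} = 125 − 4x_{Largo} − x_{Pike} = 0 ⇒ x_{Largo} = 31.25 − 0.25x_{Pike}.
The game is symmetric, so in equilibrium x_{Pike} = x_{Largo}: the reaction function gives 1.25x_{Largo} = 31.25, hence x_{Largo} = 25.

25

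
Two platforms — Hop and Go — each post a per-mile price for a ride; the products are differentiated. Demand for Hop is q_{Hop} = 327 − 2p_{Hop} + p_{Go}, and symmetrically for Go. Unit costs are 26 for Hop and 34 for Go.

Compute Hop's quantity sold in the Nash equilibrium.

Hop's profit: π = (p_{Hop} − 26)(327 − 2p_{Hop} + p_{Go}).
∂π/∂p_{Hop} = 379 − 4p_{Hop} + p_{Go} = 0 ⇒ p_{Hop} = 94.75 + 0.25p_{Go}.
Similarly p_{Go} = 98.75 + 0.25p_{Hop}.
Substituting the second reaction function into the first: p_{Hop} = 94.75 + 0.25(98.75 + 0.25p_{Hop}), which gives 0.9375p_{Hop} = 119.4375 ⇒ p_{Hop} = 127.4.
Then p_{Go} = 98.75 + 0.25·127.4 = 130.6.
q_{Hop} = 327 − 2·127.4 + 130.6 = 202.8.

202.8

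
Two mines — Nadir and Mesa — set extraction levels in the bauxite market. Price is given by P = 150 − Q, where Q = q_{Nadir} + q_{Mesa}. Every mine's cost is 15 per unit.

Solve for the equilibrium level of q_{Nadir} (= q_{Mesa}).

45

Mine Nadir's profit: π = q_{Nadir}(150 − (q_{Nadir} + q_{Mesa})) − 15q_{Nadir}.
∂π/∂q_{Nadir} = 135 − 2q_{Nadir} − q_{Mesa} = 0, so q_{Nadir} = 67.5 − 0.5q_{Mesa}.
Setting q_{Nadir} = q_{Mesa} in the reaction function: q_{Nadir} = 67.5 − 0.5q_{Nadir}, so q_{Nadir} = 67.5 / 1.5 = 45.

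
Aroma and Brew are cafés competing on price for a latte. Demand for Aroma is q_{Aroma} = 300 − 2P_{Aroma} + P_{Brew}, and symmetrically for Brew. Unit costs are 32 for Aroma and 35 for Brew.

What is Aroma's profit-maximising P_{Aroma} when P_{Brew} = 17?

Aroma's profit: π = (P_{Aroma} − 32)(300 − 2P_{Aroma} + P_{Brew}).
∂π/∂P_{Aroma} = 364 − 4P_{Aroma} + P_{Brew} = 0 ⇒ P_{Aroma} = 91 + 0.25P_{Brew}.
At P_{Brew} = 17: P_{Aroma} = 91 + 0.25·17 = 95.25.

95.25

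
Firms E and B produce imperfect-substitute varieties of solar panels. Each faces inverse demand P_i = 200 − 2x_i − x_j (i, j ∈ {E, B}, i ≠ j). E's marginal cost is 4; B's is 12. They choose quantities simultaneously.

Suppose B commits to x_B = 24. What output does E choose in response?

Firm E's profit: π = x_E(200 − 2x_E − x_B) − 4x_E.
∂π/∂x_E = 196 − 4x_E − x_B = 0 ⇒ x_E = 49 − 0.25x_B.
At x_B = 24: x_E = 49 − 0.25·24 = 43.

43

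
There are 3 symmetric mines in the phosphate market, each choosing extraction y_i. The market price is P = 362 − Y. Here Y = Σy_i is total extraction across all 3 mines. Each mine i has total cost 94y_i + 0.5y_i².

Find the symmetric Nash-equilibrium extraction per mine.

53.6

A representative mine's profit is π_i = y_i(362 − Y) − 94y_i − 0.5y_i², with Y = y_i + Σ_{j≠i} y_j.
First-order condition: 268 − 3y_i − Σ_{j≠i} y_j = 0.
Imposing symmetry (y_j = y for all j) turns Σ_{j≠i} y_j into 2y, so 268 = 5y and y = 53.6.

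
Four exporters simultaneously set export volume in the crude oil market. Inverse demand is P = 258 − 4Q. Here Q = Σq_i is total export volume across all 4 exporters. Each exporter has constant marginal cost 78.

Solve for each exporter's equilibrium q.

9

A representative exporter's profit is π_i = q_i(258 − 4Q) − 78q_i, with Q = q_i + Σ_{j≠i} q_j.
First-order condition: 180 − 8q_i − 4Σ_{j≠i} q_j = 0.
In a symmetric equilibrium every exporter chooses the same q, so Σ_{j≠i} q_j = 3q. The condition becomes 180 − 20q = 0, giving q = 180/20 = 9.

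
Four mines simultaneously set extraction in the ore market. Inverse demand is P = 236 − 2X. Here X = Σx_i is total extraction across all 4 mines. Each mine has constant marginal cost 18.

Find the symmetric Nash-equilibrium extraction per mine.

21.8

A representative mine's profit is π_i = x_i(236 − 2X) − 18x_i, with X = x_i + Σ_{j≠i} x_j.
First-order condition: 218 − 4x_i − 2Σ_{j≠i} x_j = 0.
Imposing symmetry (x_j = x for all j) turns Σ_{j≠i} x_j into 3x, so 218 = 10x and x = 21.8.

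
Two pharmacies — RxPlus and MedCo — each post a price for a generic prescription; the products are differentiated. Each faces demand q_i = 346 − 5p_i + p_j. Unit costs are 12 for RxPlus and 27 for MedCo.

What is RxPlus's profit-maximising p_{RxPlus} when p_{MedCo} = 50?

45.6

RxPlus's profit: π = (p_{RxPlus} − 12)(346 − 5p_{RxPlus} + p_{MedCo}).
∂π/∂p_{RxPlus} = 406 − 10p_{RxPlus} + p_{MedCo} = 0 ⇒ p_{RxPlus} = 40.6 + 0.1p_{MedCo}.
At p_{MedCo} = 50: p_{RxPlus} = 40.6 + 0.1·50 = 45.6.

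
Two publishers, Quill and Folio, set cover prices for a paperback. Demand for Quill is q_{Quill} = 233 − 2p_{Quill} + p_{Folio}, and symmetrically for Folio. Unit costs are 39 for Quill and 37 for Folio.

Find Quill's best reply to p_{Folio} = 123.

Quill's profit: π = (p_{Quill} − 39)(233 − 2p_{Quill} + p_{Folio}).
∂π/∂p_{Quill} = 311 − 4p_{Quill} + p_{Folio} = 0 ⇒ p_{Quill} = 77.75 + 0.25p_{Folio}.
At p_{Folio} = 123: p_{Quill} = 77.75 + 0.25·123 = 108.5.

108.5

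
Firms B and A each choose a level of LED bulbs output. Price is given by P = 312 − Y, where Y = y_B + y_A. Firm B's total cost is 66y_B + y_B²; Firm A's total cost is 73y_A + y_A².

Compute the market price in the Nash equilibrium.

215

Firm B's profit: π = y_B(312 − (y_B + y_A)) − 66y_B − y_B².
∂π/∂y_B = 246 − 4y_B − y_A = 0, so y_B = 61.5 − 0.25y_A.
By the same steps for A: y_A = 59.75 − 0.25y_B.
Solving the two reaction functions simultaneously: (1 − (−0.25)(−0.25))y_B = 61.5 − 0.25·59.75, so 0.9375y_B = 46.5625 and y_B = 149/3.
Then y_A = 59.75 − 0.25·(149/3) = 142/3.
Equilibrium price: P = 312 − 97 = 215.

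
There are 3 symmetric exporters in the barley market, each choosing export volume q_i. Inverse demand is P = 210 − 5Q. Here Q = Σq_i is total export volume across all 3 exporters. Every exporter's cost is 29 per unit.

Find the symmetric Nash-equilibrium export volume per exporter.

9.05

A representative exporter's profit is π_i = q_i(210 − 5Q) − 29q_i, with Q = q_i + Σ_{j≠i} q_j.
First-order condition: 181 − 10q_i − 5Σ_{j≠i} q_j = 0.
In a symmetric equilibrium every exporter chooses the same q, so Σ_{j≠i} q_j = 2q. The condition becomes 181 − 20q = 0, giving q = 181/20 = 9.05.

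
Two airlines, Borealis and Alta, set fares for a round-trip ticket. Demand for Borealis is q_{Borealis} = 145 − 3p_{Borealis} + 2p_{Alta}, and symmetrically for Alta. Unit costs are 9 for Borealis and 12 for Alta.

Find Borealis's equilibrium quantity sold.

103.6875

Borealis's profit: π = (p_{Borealis} − 9)(145 − 3p_{Borealis} + 2p_{Alta}).
∂π/∂p_{Borealis} = 172 − 6p_{Borealis} + 2p_{Alta} = 0 ⇒ p_{Borealis} = 86/3 + (1/3)p_{Alta}.
Similarly p_{Alta} = 181/6 + (1/3)p_{Borealis}.
Solving the two reaction functions simultaneously: (1 − (1/3)(1/3))p_{Borealis} = 86/3 + (1/3)·(181/6), so (8/9)p_{Borealis} = 697/18 and p_{Borealis} = 43.5625.
Then p_{Alta} = 181/6 + (1/3)·43.5625 = 44.6875.
q_{Borealis} = 145 − 3·43.5625 + 2·44.6875 = 103.6875.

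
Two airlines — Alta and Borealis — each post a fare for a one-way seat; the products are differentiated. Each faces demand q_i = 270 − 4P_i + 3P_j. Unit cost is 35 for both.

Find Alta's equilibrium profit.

Alta's profit: π = (P_{Alta} − 35)(270 − 4P_{Alta} + 3P_{Borealis}).
∂π/∂P_{Alta} = 410 − 8P_{Alta} + 3P_{Borealis} = 0 ⇒ P_{Alta} = 51.25 + 0.375P_{Borealis}.
Setting P_{Alta} = P_{Borealis} in the reaction function: P_{Alta} = 51.25 + 0.375P_{Alta}, so P_{Alta} = 51.25 / 0.625 = 82.
q_{Alta} = 270 − 4·82 + 3·82 = 188.
Profit = (82 − 35)·188 = 8836.

8836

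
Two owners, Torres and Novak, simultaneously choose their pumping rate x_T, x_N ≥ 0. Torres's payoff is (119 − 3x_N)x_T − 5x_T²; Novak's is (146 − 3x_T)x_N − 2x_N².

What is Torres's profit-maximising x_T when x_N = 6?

10.1

Expanding Torres's payoff: 119x_T − 3x_Nx_T − 5x_T².
∂π/∂x_T = 119 − 3x_N − 10x_T = 0, so x_T = 11.9 − 0.3x_N.
At x_N = 6: x_T = 11.9 − 0.3·6 = 10.1.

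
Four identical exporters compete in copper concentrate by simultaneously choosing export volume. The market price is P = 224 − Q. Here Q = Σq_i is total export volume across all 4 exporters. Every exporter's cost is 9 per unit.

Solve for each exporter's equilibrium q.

A representative exporter's profit is π_i = q_i(224 − Q) − 9q_i, with Q = q_i + Σ_{j≠i} q_j.
First-order condition: 215 − 2q_i − Σ_{j≠i} q_j = 0.
With identical exporters, set every q_j = q: then 215 − 2q − 3q = 0, i.e. q = 215/5 = 43.

43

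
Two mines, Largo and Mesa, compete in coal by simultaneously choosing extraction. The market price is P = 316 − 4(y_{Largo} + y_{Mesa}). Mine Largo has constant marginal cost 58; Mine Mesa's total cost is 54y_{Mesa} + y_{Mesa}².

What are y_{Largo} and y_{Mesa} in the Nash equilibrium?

23.9375, 16.625

Mine Largo's profit: π = y_{Largo}(316 − 4(y_{Largo} + y_{Mesa})) − 58y_{Largo}.
∂π/∂y_{Largo} = 258 − 8y_{Largo} − 4y_{Mesa} = 0, so y_{Largo} = 32.25 − 0.5y_{Mesa}.
For Mesa: ∂π/∂y_{Mesa} = 262 − 10y_{Mesa} − 4y_{Largo} = 0 ⇒ y_{Mesa} = 26.2 − 0.4y_{Largo}.
Solving the two reaction functions simultaneously: (1 − (−0.5)(−0.4))y_{Largo} = 32.25 − 0.5·26.2, so 0.8y_{Largo} = 19.15 and y_{Largo} = 23.9375.
Then y_{Mesa} = 26.2 − 0.4·23.9375 = 16.625.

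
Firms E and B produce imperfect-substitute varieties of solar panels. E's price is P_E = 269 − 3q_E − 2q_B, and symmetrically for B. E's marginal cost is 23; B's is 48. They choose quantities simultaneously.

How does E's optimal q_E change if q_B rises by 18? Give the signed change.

-6

Firm E's profit: π = q_E(269 − 3q_E − 2q_B) − 23q_E.
∂π/∂q_E = 246 − 6q_E − 2q_B = 0 ⇒ q_E = 41 − (1/3)q_B.
The reaction-function slope is −1/3, so an 18-unit rise in q_B moves q_E by −1/3 × 18 = −6. E's best response falls — the actions are strategic substitutes.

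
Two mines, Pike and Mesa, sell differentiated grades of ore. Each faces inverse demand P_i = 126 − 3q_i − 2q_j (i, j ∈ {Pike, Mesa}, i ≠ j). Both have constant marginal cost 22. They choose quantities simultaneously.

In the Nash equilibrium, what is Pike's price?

Mine Pike's profit: π = q_{Pike}(126 − 3q_{Pike} − 2q_{Mesa}) − 22q_{Pike}.
∂π/∂q_{Pike} = 104 − 6q_{Pike} − 2q_{Mesa} = 0 ⇒ q_{Pike} = 52/3 − (1/3)q_{Mesa}.
The game is symmetric, so in equilibrium q_{Mesa} = q_{Pike}: the reaction function gives (4/3)q_{Pike} = 52/3, hence q_{Pike} = 13.
P_{Pike} = 126 − 3·13 − 2·13 = 61.

61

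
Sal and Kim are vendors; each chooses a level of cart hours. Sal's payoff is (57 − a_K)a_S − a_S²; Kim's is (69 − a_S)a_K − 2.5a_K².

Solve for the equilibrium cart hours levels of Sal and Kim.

Expanding Sal's payoff: 57a_S − a_Ka_S − a_S².
∂π/∂a_S = 57 − a_K − 2a_S = 0, so a_S = 28.5 − 0.5a_K.
Likewise for Kim: a_K = 13.8 − 0.2a_S.
Plugging a_K into Sal's best response: a_S = 28.5 − 0.5(13.8 − 0.2a_S) ⇒ 0.9a_S = 21.6, so a_S = 24.
Then a_K = 13.8 − 0.2·24 = 9.

24, 9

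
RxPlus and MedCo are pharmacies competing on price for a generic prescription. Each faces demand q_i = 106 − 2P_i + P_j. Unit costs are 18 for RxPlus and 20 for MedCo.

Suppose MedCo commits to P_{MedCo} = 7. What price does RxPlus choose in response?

37.25

RxPlus's profit: π = (P_{RxPlus} − 18)(106 − 2P_{RxPlus} + P_{MedCo}).
∂π/∂P_{RxPlus} = 142 − 4P_{RxPlus} + P_{MedCo} = 0 ⇒ P_{RxPlus} = 35.5 + 0.25P_{MedCo}.
At P_{MedCo} = 7: P_{RxPlus} = 35.5 + 0.25·7 = 37.25.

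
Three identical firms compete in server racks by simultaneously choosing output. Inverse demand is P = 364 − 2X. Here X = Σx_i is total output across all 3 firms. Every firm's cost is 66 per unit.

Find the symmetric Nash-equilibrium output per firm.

37.25

A representative firm's profit is π_i = x_i(364 − 2X) − 66x_i, with X = x_i + Σ_{j≠i} x_j.
First-order condition: 298 − 4x_i − 2Σ_{j≠i} x_j = 0.
In a symmetric equilibrium every firm chooses the same x, so Σ_{j≠i} x_j = 2x. The condition becomes 298 − 8x = 0, giving x = 298/8 = 37.25.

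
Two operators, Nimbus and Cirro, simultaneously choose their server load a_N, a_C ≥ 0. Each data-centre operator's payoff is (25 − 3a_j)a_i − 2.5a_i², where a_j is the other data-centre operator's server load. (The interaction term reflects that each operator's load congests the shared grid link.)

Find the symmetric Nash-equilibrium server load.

3.125

Nimbus's payoff is (25 − 3a_C)a_N − 2.5a_N².
∂π/∂a_N = 25 − 3a_C − 5a_N = 0, so a_N = 5 − 0.6a_C.
By symmetry a_C = a_N; substituting into the reaction function, 1.6a_N = 5 and a_N = 3.125.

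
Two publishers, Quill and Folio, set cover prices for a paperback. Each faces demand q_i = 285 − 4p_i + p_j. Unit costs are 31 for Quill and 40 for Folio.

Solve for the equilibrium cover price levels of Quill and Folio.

59, 63

Quill's profit: π = (p_{Quill} − 31)(285 − 4p_{Quill} + p_{Folio}).
∂π/∂p_{Quill} = 409 − 8p_{Quill} + p_{Folio} = 0 ⇒ p_{Quill} = 51.125 + 0.125p_{Folio}.
Similarly p_{Folio} = 55.625 + 0.125p_{Quill}.
Substituting the second reaction function into the first: p_{Quill} = 51.125 + 0.125(55.625 + 0.125p_{Quill}), which gives (63/64)p_{Quill} = 3717/64 ⇒ p_{Quill} = 59.
Then p_{Folio} = 55.625 + 0.125·59 = 63.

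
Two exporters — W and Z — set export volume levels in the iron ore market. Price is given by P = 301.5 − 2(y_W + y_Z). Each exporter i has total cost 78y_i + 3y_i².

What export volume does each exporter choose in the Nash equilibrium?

18.625

Exporter W's profit: π = y_W(301.5 − 2(y_W + y_Z)) − 78y_W − 3y_W².
∂π/∂y_W = 223.5 − 10y_W − 2y_Z = 0, so y_W = 22.35 − 0.2y_Z.
By symmetry y_Z = y_W; substituting into the reaction function, 1.2y_W = 22.35 and y_W = 18.625.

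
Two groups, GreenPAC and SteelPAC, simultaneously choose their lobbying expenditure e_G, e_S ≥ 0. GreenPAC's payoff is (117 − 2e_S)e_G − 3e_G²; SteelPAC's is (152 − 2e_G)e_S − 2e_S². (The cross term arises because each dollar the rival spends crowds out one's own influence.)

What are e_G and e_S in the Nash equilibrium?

8.2, 33.9

Expanding GreenPAC's payoff: 117e_G − 2e_Se_G − 3e_G².
∂π/∂e_G = 117 − 2e_S − 6e_G = 0, so e_G = 19.5 − (1/3)e_S.
Likewise for SteelPAC: e_S = 38 − 0.5e_G.
Substituting the second reaction function into the first: e_G = 19.5 − (1/3)(38 − 0.5e_G), which gives (5/6)e_G = 41/6 ⇒ e_G = 8.2.
Then e_S = 38 − 0.5·8.2 = 33.9.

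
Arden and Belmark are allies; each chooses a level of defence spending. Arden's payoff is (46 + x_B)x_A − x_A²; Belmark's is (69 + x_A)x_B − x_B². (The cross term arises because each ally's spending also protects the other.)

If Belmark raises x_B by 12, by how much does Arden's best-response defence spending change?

Expanding Arden's payoff: 46x_A + x_Bx_A − x_A².
∂π/∂x_A = 46 + x_B − 2x_A = 0, so x_A = 23 + 0.5x_B.
The reaction-function slope is 0.5, so a 12-unit rise in x_B moves x_A by 0.5 × 12 = 6. Arden's best response rises — the actions are strategic complements.

6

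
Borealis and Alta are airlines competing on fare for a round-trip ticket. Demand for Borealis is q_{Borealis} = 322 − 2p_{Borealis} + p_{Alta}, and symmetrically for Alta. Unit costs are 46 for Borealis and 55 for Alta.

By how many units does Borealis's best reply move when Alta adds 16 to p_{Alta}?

Borealis's profit: π = (p_{Borealis} − 46)(322 − 2p_{Borealis} + p_{Alta}).
∂π/∂p_{Borealis} = 414 − 4p_{Borealis} + p_{Alta} = 0 ⇒ p_{Borealis} = 103.5 + 0.25p_{Alta}.
The reaction-function slope is 0.25, so a 16-unit rise in p_{Alta} moves p_{Borealis} by 0.25 × 16 = 4. Borealis's best response rises — the actions are strategic complements.

4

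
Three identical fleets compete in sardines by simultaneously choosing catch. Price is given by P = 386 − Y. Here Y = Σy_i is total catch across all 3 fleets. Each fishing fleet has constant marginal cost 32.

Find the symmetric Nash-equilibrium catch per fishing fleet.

A representative fishing fleet's profit is π_i = y_i(386 − Y) − 32y_i, with Y = y_i + Σ_{j≠i} y_j.
First-order condition: 354 − 2y_i − Σ_{j≠i} y_j = 0.
Imposing symmetry (y_j = y for all j) turns Σ_{j≠i} y_j into 2y, so 354 = 4y and y = 88.5.

88.5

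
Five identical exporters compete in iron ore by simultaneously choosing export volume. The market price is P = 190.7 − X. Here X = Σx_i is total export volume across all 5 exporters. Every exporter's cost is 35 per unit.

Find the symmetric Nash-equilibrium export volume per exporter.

25.95

A representative exporter's profit is π_i = x_i(190.7 − X) − 35x_i, with X = x_i + Σ_{j≠i} x_j.
First-order condition: 155.7 − 2x_i − Σ_{j≠i} x_j = 0.
Imposing symmetry (x_j = x for all j) turns Σ_{j≠i} x_j into 4x, so 155.7 = 6x and x = 25.95.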